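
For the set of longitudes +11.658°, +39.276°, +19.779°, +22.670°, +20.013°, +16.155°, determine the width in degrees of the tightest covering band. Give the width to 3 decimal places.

Sort the longitudes: +11.658°, +16.155°, +19.779°, +20.013°, +22.670°, +39.276°.
Eastward gaps between consecutive values (wrapping around): 4.497°, 3.624°, 0.234°, 2.657°, 16.606°, 332.382°.
Largest gap = 332.382° ⇒ minimal covering band is its complement: 360° − 332.382° = 27.618°.
Band runs from +11.658° eastward to +39.276°.

27.618°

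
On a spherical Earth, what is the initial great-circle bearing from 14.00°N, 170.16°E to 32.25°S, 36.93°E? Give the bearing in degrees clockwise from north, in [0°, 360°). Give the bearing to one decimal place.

238.5°

Δλ = 36.93 − 170.16 = -133.23°.
θ = atan2( sin Δλ · cos φ₂ , cos φ₁ · sin φ₂ − sin φ₁ · cos φ₂ · cos Δλ )
  = atan2(-0.61621, -0.37763) = -121.501° → normalised to [0°, 360°): 238.499°.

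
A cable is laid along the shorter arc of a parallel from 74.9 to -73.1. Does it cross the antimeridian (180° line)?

No

Signed shortest Δλ = ((-73.1 − 74.9 + 180) mod 360) − 180 = -148.0°.
Going west by 148.0° from +74.9° reaches -73.1° without touching 180°.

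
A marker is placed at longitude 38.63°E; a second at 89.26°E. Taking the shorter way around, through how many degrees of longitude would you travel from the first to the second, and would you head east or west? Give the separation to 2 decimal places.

50.63° east

Raw difference: 89.26 − 38.63 = 50.63°.
Normalise into (−180°, 180°]: 50.63° stays 50.63°.
Positive ⇒ the second point lies to the east; separation 50.63°.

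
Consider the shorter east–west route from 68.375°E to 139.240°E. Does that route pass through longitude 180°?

Signed shortest Δλ = ((139.240 − 68.375 + 180) mod 360) − 180 = 70.865°.
Going east by 70.865° from +68.375° reaches +139.240° without touching 180°.

No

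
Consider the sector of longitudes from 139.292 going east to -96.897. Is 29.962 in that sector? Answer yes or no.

No

Band width going east from +139.292° to -96.897°: ((-96.897 − 139.292) mod 360) = 123.811°.
Offset of +29.962° east of the west edge: ((29.962 − 139.292) mod 360) = 250.670°.
250.670° > 123.811° ⇒ outside.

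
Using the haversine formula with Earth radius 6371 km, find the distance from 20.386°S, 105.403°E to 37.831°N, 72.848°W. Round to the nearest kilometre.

Δλ = -72.848 − 105.403 = -178.251°.
Δφ = 37.831 − -20.386 = 58.217°.
a = sin²(Δφ/2) + cos φ₁ · cos φ₂ · sin²(Δλ/2) = 0.976830.
c = 2·atan2(√a, √(1−a)) = 2.83597 rad → d = 6371·c ≈ 18067.97 km.

18068 km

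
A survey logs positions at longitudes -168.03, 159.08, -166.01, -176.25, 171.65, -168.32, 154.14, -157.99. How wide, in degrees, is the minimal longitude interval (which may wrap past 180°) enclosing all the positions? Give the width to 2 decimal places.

47.87°

Sort the longitudes: -176.25°, -168.32°, -168.03°, -166.01°, -157.99°, +154.14°, +159.08°, +171.65°.
Eastward gaps between consecutive values (wrapping around): 7.93°, 0.29°, 2.02°, 8.02°, 312.13°, 4.94°, 12.57°, 12.10°.
Largest gap = 312.13° ⇒ minimal covering band is its complement: 360° − 312.13° = 47.87°.
Band runs from +154.14° eastward to -157.99°, crossing the antimeridian.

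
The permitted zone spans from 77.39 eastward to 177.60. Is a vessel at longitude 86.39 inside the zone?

Yes

Band width going east from +77.39° to +177.60°: ((177.60 − 77.39) mod 360) = 100.21°.
Offset of +86.39° east of the west edge: ((86.39 − 77.39) mod 360) = 9.00°.
9.00° ≤ 100.21° ⇒ inside.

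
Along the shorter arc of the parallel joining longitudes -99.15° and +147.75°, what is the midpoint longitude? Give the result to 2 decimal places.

Signed shortest Δλ from -99.15° to +147.75° is -113.10°.
Midpoint longitude = -99.15° + (-113.10°)/2 = -99.15° − 56.55° = -155.70°.
(The naïve average (-99.15 + +147.75)/2 = 24.3° is on the wrong side of the globe.)

-155.70°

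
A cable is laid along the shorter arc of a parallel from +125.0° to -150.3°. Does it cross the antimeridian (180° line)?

Yes

Naïve |-150.3 − 125.0| = 275.3° > 180°, so the shorter arc goes the other way round — across 180°.
Signed shortest Δλ = ((-150.3 − 125.0 + 180) mod 360) − 180 = 84.7°.
Going east by 84.7° from +125.0° passes through 180° before reaching -150.3°.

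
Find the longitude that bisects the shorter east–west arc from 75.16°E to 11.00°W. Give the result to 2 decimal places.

32.08°E

Signed shortest Δλ from +75.16° to -11.00° is -86.16°.
Midpoint longitude = +75.16° + (-86.16°)/2 = +75.16° − 43.08° = +32.08°.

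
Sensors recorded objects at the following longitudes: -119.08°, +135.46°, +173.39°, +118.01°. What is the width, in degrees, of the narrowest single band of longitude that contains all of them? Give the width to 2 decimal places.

122.91°

Sort the longitudes: -119.08°, +118.01°, +135.46°, +173.39°.
Eastward gaps between consecutive values (wrapping around): 237.09°, 17.45°, 37.93°, 67.53°.
Largest gap = 237.09° ⇒ minimal covering band is its complement: 360° − 237.09° = 122.91°.
Band runs from +118.01° eastward to -119.08°, crossing the antimeridian.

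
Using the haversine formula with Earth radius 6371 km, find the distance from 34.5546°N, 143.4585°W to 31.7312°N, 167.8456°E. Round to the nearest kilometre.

4501 km

Δλ = 167.8456 − -143.4585 = 311.3041°; wrapped into (−180°, 180°]: -48.6959°.
Δφ = 31.7312 − 34.5546 = -2.8234°.
a = sin²(Δφ/2) + cos φ₁ · cos φ₂ · sin²(Δλ/2) = 0.119669.
c = 2·atan2(√a, √(1−a)) = 0.70646 rad → d = 6371·c ≈ 4500.89 km.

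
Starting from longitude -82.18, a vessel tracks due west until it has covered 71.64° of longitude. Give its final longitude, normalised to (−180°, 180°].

Start at -82.18°; shift −71.64° → -153.82°.
-153.82° already lies in (−180°, 180°].

-153.82°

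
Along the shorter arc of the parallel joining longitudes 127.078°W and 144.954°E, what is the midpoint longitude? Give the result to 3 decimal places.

Signed shortest Δλ from -127.078° to +144.954° is -87.968°.
Midpoint longitude = -127.078° + (-87.968°)/2 = -127.078° − 43.984° = -171.062°.
(The naïve average (-127.078 + +144.954)/2 = 8.938° is on the wrong side of the globe.)

171.062°W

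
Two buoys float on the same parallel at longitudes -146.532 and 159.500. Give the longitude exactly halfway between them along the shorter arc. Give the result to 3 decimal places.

Signed shortest Δλ from -146.532° to +159.500° is -53.968°.
Midpoint longitude = -146.532° + (-53.968°)/2 = -146.532° − 26.984° = -173.516°.
(The naïve average (-146.532 + +159.500)/2 = 6.484° is on the wrong side of the globe.)

-173.516°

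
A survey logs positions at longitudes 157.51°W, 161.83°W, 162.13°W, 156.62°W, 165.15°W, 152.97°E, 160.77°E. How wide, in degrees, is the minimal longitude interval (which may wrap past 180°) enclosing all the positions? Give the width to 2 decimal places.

Sort the longitudes: -165.15°, -162.13°, -161.83°, -157.51°, -156.62°, +152.97°, +160.77°.
Eastward gaps between consecutive values (wrapping around): 3.02°, 0.30°, 4.32°, 0.89°, 309.59°, 7.80°, 34.08°.
Largest gap = 309.59° ⇒ minimal covering band is its complement: 360° − 309.59° = 50.41°.
Band runs from +152.97° eastward to -156.62°, crossing the antimeridian.

50.41°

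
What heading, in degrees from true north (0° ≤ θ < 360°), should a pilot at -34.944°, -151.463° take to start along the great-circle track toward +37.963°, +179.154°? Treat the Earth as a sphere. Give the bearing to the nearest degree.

Δλ = 179.154 − -151.463 = 330.617°; wrapped into (−180°, 180°]: -29.383°.
θ = atan2( sin Δλ · cos φ₂ , cos φ₁ · sin φ₂ − sin φ₁ · cos φ₂ · cos Δλ )
  = atan2(-0.38683, 0.89774) = -23.311° → normalised to [0°, 360°): 336.689°.

337°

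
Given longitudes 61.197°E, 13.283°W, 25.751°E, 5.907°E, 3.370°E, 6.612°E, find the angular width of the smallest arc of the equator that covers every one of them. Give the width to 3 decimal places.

74.480°

Sort the longitudes: -13.283°, +3.370°, +5.907°, +6.612°, +25.751°, +61.197°.
Eastward gaps between consecutive values (wrapping around): 16.653°, 2.537°, 0.705°, 19.139°, 35.446°, 285.520°.
Largest gap = 285.520° ⇒ minimal covering band is its complement: 360° − 285.520° = 74.480°.
Band runs from -13.283° eastward to +61.197°.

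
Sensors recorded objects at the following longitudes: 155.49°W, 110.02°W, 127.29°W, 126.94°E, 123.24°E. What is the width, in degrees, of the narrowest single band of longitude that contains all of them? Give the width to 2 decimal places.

Sort the longitudes: -155.49°, -127.29°, -110.02°, +123.24°, +126.94°.
Eastward gaps between consecutive values (wrapping around): 28.20°, 17.27°, 233.26°, 3.70°, 77.57°.
Largest gap = 233.26° ⇒ minimal covering band is its complement: 360° − 233.26° = 126.74°.
Band runs from +123.24° eastward to -110.02°, crossing the antimeridian.

126.74°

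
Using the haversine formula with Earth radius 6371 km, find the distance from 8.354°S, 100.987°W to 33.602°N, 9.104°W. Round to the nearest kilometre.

10694 km

Δλ = -9.104 − -100.987 = 91.883°.
Δφ = 33.602 − -8.354 = 41.956°.
a = sin²(Δφ/2) + cos φ₁ · cos φ₂ · sin²(Δλ/2) = 0.553742.
c = 2·atan2(√a, √(1−a)) = 1.67849 rad → d = 6371·c ≈ 10693.65 km.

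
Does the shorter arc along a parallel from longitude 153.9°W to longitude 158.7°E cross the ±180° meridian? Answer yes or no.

Yes

Naïve |158.7 − -153.9| = 312.6° > 180°, so the shorter arc goes the other way round — across 180°.
Signed shortest Δλ = ((158.7 − -153.9 + 180) mod 360) − 180 = -47.4°.
Going west by 47.4° from -153.9° passes through 180° before reaching +158.7°.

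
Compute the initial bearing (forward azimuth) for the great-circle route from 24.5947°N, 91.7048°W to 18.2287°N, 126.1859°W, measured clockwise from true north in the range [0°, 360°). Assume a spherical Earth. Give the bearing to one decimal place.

Δλ = -126.1859 − -91.7048 = -34.4811°.
θ = atan2( sin Δλ · cos φ₂ , cos φ₁ · sin φ₂ − sin φ₁ · cos φ₂ · cos Δλ )
  = atan2(-0.53772, -0.04143) = -94.406° → normalised to [0°, 360°): 265.594°.

265.6°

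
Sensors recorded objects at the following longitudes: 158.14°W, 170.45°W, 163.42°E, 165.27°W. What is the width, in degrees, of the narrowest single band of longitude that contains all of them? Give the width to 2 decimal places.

38.44°

Sort the longitudes: -170.45°, -165.27°, -158.14°, +163.42°.
Eastward gaps between consecutive values (wrapping around): 5.18°, 7.13°, 321.56°, 26.13°.
Largest gap = 321.56° ⇒ minimal covering band is its complement: 360° − 321.56° = 38.44°.
Band runs from +163.42° eastward to -158.14°, crossing the antimeridian.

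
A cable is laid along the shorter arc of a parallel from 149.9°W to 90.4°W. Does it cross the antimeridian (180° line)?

Signed shortest Δλ = ((-90.4 − -149.9 + 180) mod 360) − 180 = 59.5°.
Going east by 59.5° from -149.9° reaches -90.4° without touching 180°.

No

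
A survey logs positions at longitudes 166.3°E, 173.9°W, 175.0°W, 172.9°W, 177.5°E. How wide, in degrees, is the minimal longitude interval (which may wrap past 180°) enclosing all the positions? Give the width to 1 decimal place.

20.8°

Sort the longitudes: -175.0°, -173.9°, -172.9°, +166.3°, +177.5°.
Eastward gaps between consecutive values (wrapping around): 1.1°, 1.0°, 339.2°, 11.2°, 7.5°.
Largest gap = 339.2° ⇒ minimal covering band is its complement: 360° − 339.2° = 20.8°.
Band runs from +166.3° eastward to -172.9°, crossing the antimeridian.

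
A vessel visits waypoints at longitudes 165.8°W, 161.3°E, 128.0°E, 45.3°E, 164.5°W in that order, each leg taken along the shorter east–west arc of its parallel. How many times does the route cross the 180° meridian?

2

Leg 1: -165.8° → +161.3°, shortest Δλ = -32.9° (west) — crosses 180°.
Leg 2: +161.3° → +128.0°, shortest Δλ = -33.3° (west) — does not cross 180°.
Leg 3: +128.0° → +45.3°, shortest Δλ = -82.7° (west) — does not cross 180°.
Leg 4: +45.3° → -164.5°, shortest Δλ = 150.2° (east) — crosses 180°.
Total crossings: 2.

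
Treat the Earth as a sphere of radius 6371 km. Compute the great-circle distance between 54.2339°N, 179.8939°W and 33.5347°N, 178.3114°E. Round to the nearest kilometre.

2306 km

Δλ = 178.3114 − -179.8939 = 358.2053°; wrapped into (−180°, 180°]: -1.7947°.
Δφ = 33.5347 − 54.2339 = -20.6992°.
a = sin²(Δφ/2) + cos φ₁ · cos φ₂ · sin²(Δλ/2) = 0.032395.
c = 2·atan2(√a, √(1−a)) = 0.36194 rad → d = 6371·c ≈ 2305.95 km.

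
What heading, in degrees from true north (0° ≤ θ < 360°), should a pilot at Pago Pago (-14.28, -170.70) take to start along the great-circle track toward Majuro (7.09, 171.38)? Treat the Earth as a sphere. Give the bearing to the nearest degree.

Δλ = 171.38 − -170.70 = 342.08°; wrapped into (−180°, 180°]: -17.92°.
θ = atan2( sin Δλ · cos φ₂ , cos φ₁ · sin φ₂ − sin φ₁ · cos φ₂ · cos Δλ )
  = atan2(-0.30534, 0.35251) = -40.898° → normalised to [0°, 360°): 319.102°.

319°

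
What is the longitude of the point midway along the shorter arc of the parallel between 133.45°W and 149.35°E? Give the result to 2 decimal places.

172.05°W

Signed shortest Δλ from -133.45° to +149.35° is -77.20°.
Midpoint longitude = -133.45° + (-77.20°)/2 = -133.45° − 38.60° = -172.05°.
(The naïve average (-133.45 + +149.35)/2 = 7.95° is on the wrong side of the globe.)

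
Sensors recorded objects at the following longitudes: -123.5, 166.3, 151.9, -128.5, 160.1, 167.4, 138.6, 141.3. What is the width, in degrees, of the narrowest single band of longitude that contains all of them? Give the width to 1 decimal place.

Sort the longitudes: -128.5°, -123.5°, +138.6°, +141.3°, +151.9°, +160.1°, +166.3°, +167.4°.
Eastward gaps between consecutive values (wrapping around): 5.0°, 262.1°, 2.7°, 10.6°, 8.2°, 6.2°, 1.1°, 64.1°.
Largest gap = 262.1° ⇒ minimal covering band is its complement: 360° − 262.1° = 97.9°.
Band runs from +138.6° eastward to -123.5°, crossing the antimeridian.

97.9°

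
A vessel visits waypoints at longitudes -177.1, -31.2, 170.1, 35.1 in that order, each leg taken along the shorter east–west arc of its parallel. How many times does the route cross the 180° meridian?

Leg 1: -177.1° → -31.2°, shortest Δλ = 145.9° (east) — does not cross 180°.
Leg 2: -31.2° → +170.1°, shortest Δλ = -158.7° (west) — crosses 180°.
Leg 3: +170.1° → +35.1°, shortest Δλ = -135.0° (west) — does not cross 180°.
Total crossings: 1.

1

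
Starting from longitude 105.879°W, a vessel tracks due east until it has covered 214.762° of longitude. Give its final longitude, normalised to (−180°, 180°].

108.883°E

Start at -105.879°; shift +214.762° → +108.883°.
+108.883° already lies in (−180°, 180°].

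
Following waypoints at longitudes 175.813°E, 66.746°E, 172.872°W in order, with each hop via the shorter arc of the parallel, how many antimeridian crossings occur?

1

Leg 1: +175.813° → +66.746°, shortest Δλ = -109.067° (west) — does not cross 180°.
Leg 2: +66.746° → -172.872°, shortest Δλ = 120.382° (east) — crosses 180°.
Total crossings: 1.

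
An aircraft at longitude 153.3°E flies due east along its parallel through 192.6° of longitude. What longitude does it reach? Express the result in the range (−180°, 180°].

Start at +153.3°; shift +192.6° → +345.9°.
+345.9° lies outside (−180°, 180°]; subtract 360° → -14.1°.

14.1°W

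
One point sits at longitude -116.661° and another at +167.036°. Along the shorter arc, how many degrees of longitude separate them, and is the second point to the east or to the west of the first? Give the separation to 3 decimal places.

76.303° west

Raw difference: 167.036 − -116.661 = 283.697°.
Normalise into (−180°, 180°]: 283.697° − 360° = -76.303°.
Negative ⇒ the second point lies to the west; separation 76.303°.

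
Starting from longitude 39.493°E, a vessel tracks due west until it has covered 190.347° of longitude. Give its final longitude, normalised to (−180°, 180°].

150.854°W

Start at +39.493°; shift −190.347° → -150.854°.
-150.854° already lies in (−180°, 180°].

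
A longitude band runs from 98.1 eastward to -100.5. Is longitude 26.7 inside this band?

No

Band width going east from +98.1° to -100.5°: ((-100.5 − 98.1) mod 360) = 161.4°.
Offset of +26.7° east of the west edge: ((26.7 − 98.1) mod 360) = 288.6°.
288.6° > 161.4° ⇒ outside.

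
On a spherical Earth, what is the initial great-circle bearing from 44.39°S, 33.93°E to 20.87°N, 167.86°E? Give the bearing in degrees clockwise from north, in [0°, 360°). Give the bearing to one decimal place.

106.5°

Δλ = 167.86 − 33.93 = 133.93°.
θ = atan2( sin Δλ · cos φ₂ , cos φ₁ · sin φ₂ − sin φ₁ · cos φ₂ · cos Δλ )
  = atan2(0.67294, -0.19891) = 106.467° → normalised to [0°, 360°): 106.467°.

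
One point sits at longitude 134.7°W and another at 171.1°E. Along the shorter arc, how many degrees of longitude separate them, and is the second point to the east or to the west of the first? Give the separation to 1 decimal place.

54.2° west

Raw difference: 171.1 − -134.7 = 305.8°.
Normalise into (−180°, 180°]: 305.8° − 360° = -54.2°.
Negative ⇒ the second point lies to the west; separation 54.2°.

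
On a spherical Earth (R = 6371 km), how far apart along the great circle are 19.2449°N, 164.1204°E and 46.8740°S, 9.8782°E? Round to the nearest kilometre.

16153 km

Δλ = 9.8782 − 164.1204 = -154.2422°.
Δφ = -46.8740 − 19.2449 = -66.1189°.
a = sin²(Δφ/2) + cos φ₁ · cos φ₂ · sin²(Δλ/2) = 0.910920.
c = 2·atan2(√a, √(1−a)) = 2.53543 rad → d = 6371·c ≈ 16153.22 km.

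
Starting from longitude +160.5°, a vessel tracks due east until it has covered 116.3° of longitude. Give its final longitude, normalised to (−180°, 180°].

Start at +160.5°; shift +116.3° → +276.8°.
+276.8° lies outside (−180°, 180°]; subtract 360° → -83.2°.

-83.2°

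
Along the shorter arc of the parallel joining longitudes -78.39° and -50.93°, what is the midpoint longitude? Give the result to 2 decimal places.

Signed shortest Δλ from -78.39° to -50.93° is +27.46°.
Midpoint longitude = -78.39° + (+27.46°)/2 = -78.39° + 13.73° = -64.66°.

-64.66°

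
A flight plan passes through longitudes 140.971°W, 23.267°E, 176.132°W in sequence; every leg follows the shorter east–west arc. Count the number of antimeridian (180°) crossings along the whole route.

1

Leg 1: -140.971° → +23.267°, shortest Δλ = 164.238° (east) — does not cross 180°.
Leg 2: +23.267° → -176.132°, shortest Δλ = 160.601° (east) — crosses 180°.
Total crossings: 1.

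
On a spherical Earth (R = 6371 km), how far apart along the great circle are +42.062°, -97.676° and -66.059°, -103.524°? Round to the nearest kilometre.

12033 km

Δλ = -103.524 − -97.676 = -5.848°.
Δφ = -66.059 − 42.062 = -108.121°.
a = sin²(Δφ/2) + cos φ₁ · cos φ₂ · sin²(Δλ/2) = 0.656296.
c = 2·atan2(√a, √(1−a)) = 1.88872 rad → d = 6371·c ≈ 12033.02 km.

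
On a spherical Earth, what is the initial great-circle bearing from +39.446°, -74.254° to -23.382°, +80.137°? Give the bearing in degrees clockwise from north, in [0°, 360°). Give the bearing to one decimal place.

61.1°

Δλ = 80.137 − -74.254 = 154.391°.
θ = atan2( sin Δλ · cos φ₂ , cos φ₁ · sin φ₂ − sin φ₁ · cos φ₂ · cos Δλ )
  = atan2(0.39673, 0.21942) = 61.054° → normalised to [0°, 360°): 61.054°.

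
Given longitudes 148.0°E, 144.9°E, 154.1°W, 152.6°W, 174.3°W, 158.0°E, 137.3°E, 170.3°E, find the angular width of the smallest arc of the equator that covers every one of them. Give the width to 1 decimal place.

70.1°

Sort the longitudes: -174.3°, -154.1°, -152.6°, +137.3°, +144.9°, +148.0°, +158.0°, +170.3°.
Eastward gaps between consecutive values (wrapping around): 20.2°, 1.5°, 289.9°, 7.6°, 3.1°, 10.0°, 12.3°, 15.4°.
Largest gap = 289.9° ⇒ minimal covering band is its complement: 360° − 289.9° = 70.1°.
Band runs from +137.3° eastward to -152.6°, crossing the antimeridian.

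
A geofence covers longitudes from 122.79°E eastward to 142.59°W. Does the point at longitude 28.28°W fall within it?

Band width going east from +122.79° to -142.59°: ((-142.59 − 122.79) mod 360) = 94.62°.
Offset of -28.28° east of the west edge: ((-28.28 − 122.79) mod 360) = 208.93°.
208.93° > 94.62° ⇒ outside.

No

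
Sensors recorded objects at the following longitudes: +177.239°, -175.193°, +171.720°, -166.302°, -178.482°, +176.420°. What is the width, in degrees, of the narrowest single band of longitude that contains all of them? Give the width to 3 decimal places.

21.978°

Sort the longitudes: -178.482°, -175.193°, -166.302°, +171.720°, +176.420°, +177.239°.
Eastward gaps between consecutive values (wrapping around): 3.289°, 8.891°, 338.022°, 4.700°, 0.819°, 4.279°.
Largest gap = 338.022° ⇒ minimal covering band is its complement: 360° − 338.022° = 21.978°.
Band runs from +171.720° eastward to -166.302°, crossing the antimeridian.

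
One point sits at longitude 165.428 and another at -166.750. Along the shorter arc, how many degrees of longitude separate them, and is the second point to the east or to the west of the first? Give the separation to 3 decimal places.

27.822° east

Raw difference: -166.750 − 165.428 = -332.178°.
Normalise into (−180°, 180°]: -332.178° + 360° = 27.822°.
Positive ⇒ the second point lies to the east; separation 27.822°.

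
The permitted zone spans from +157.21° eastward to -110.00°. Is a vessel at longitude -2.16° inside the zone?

No

Band width going east from +157.21° to -110.00°: ((-110.00 − 157.21) mod 360) = 92.79°.
Offset of -2.16° east of the west edge: ((-2.16 − 157.21) mod 360) = 200.63°.
200.63° > 92.79° ⇒ outside.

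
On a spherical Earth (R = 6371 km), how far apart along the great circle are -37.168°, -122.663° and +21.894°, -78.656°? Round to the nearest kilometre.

8023 km

Δλ = -78.656 − -122.663 = 44.007°.
Δφ = 21.894 − -37.168 = 59.062°.
a = sin²(Δφ/2) + cos φ₁ · cos φ₂ · sin²(Δλ/2) = 0.346735.
c = 2·atan2(√a, √(1−a)) = 1.25925 rad → d = 6371·c ≈ 8022.69 km.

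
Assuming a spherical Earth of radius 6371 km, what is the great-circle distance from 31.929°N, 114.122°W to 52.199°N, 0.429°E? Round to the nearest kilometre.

Δλ = 0.429 − -114.122 = 114.551°.
Δφ = 52.199 − 31.929 = 20.270°.
a = sin²(Δφ/2) + cos φ₁ · cos φ₂ · sin²(Δλ/2) = 0.399129.
c = 2·atan2(√a, √(1−a)) = 1.36766 rad → d = 6371·c ≈ 8713.36 km.

8713 km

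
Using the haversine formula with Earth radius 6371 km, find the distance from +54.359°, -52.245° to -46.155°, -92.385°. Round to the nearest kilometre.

Δλ = -92.385 − -52.245 = -40.140°.
Δφ = -46.155 − 54.359 = -100.514°.
a = sin²(Δφ/2) + cos φ₁ · cos φ₂ · sin²(Δλ/2) = 0.638773.
c = 2·atan2(√a, √(1−a)) = 1.85203 rad → d = 6371·c ≈ 11799.31 km.

11799 km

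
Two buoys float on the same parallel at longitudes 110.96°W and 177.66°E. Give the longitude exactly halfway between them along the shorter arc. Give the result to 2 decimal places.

146.65°W

Signed shortest Δλ from -110.96° to +177.66° is -71.38°.
Midpoint longitude = -110.96° + (-71.38°)/2 = -110.96° − 35.69° = -146.65°.
(The naïve average (-110.96 + +177.66)/2 = 33.35° is on the wrong side of the globe.)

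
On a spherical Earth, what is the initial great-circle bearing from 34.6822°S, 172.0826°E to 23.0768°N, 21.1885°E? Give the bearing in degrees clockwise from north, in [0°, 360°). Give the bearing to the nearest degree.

Δλ = 21.1885 − 172.0826 = -150.8941°.
θ = atan2( sin Δλ · cos φ₂ , cos φ₁ · sin φ₂ − sin φ₁ · cos φ₂ · cos Δλ )
  = atan2(-0.44750, -0.13506) = -106.795° → normalised to [0°, 360°): 253.205°.

253°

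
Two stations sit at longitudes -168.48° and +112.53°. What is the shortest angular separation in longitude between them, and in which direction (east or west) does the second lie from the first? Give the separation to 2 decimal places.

Raw difference: 112.53 − -168.48 = 281.01°.
Normalise into (−180°, 180°]: 281.01° − 360° = -78.99°.
Negative ⇒ the second point lies to the west; separation 78.99°.

78.99° west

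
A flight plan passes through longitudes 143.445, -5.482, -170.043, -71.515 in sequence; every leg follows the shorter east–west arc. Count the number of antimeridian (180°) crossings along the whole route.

Leg 1: +143.445° → -5.482°, shortest Δλ = -148.927° (west) — does not cross 180°.
Leg 2: -5.482° → -170.043°, shortest Δλ = -164.561° (west) — does not cross 180°.
Leg 3: -170.043° → -71.515°, shortest Δλ = 98.528° (east) — does not cross 180°.
Total crossings: 0.

0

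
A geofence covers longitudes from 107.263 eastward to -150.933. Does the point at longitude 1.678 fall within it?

No

Band width going east from +107.263° to -150.933°: ((-150.933 − 107.263) mod 360) = 101.804°.
Offset of +1.678° east of the west edge: ((1.678 − 107.263) mod 360) = 254.415°.
254.415° > 101.804° ⇒ outside.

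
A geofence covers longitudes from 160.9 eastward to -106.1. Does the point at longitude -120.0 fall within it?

Yes

Band width going east from +160.9° to -106.1°: ((-106.1 − 160.9) mod 360) = 93.0°.
Offset of -120.0° east of the west edge: ((-120.0 − 160.9) mod 360) = 79.1°.
79.1° ≤ 93.0° ⇒ inside.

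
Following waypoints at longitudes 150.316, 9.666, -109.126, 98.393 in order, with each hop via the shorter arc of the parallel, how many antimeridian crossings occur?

Leg 1: +150.316° → +9.666°, shortest Δλ = -140.65° (west) — does not cross 180°.
Leg 2: +9.666° → -109.126°, shortest Δλ = -118.792° (west) — does not cross 180°.
Leg 3: -109.126° → +98.393°, shortest Δλ = -152.481° (west) — crosses 180°.
Total crossings: 1.

1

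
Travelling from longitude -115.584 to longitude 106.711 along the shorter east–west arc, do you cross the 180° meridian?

Naïve |106.711 − -115.584| = 222.295° > 180°, so the shorter arc goes the other way round — across 180°.
Signed shortest Δλ = ((106.711 − -115.584 + 180) mod 360) − 180 = -137.705°.
Going west by 137.705° from -115.584° passes through 180° before reaching +106.711°.

Yes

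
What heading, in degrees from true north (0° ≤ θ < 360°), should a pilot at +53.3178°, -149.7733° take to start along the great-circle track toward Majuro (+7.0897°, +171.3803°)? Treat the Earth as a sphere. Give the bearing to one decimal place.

Δλ = 171.3803 − -149.7733 = 321.1536°; wrapped into (−180°, 180°]: -38.8464°.
θ = atan2( sin Δλ · cos φ₂ , cos φ₁ · sin φ₂ − sin φ₁ · cos φ₂ · cos Δλ )
  = atan2(-0.62244, -0.54609) = -131.262° → normalised to [0°, 360°): 228.738°.

228.7°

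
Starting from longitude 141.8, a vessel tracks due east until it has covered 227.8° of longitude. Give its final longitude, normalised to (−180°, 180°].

+9.6°

Start at +141.8°; shift +227.8° → +369.6°.
+369.6° lies outside (−180°, 180°]; subtract 360° → +9.6°.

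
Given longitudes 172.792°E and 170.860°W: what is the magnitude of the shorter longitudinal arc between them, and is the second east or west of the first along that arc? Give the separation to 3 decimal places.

16.348° east

Raw difference: -170.860 − 172.792 = -343.652°.
Normalise into (−180°, 180°]: -343.652° + 360° = 16.348°.
Positive ⇒ the second point lies to the east; separation 16.348°.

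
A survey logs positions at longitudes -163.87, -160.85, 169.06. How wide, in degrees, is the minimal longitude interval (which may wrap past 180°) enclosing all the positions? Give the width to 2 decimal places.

Sort the longitudes: -163.87°, -160.85°, +169.06°.
Eastward gaps between consecutive values (wrapping around): 3.02°, 329.91°, 27.07°.
Largest gap = 329.91° ⇒ minimal covering band is its complement: 360° − 329.91° = 30.09°.
Band runs from +169.06° eastward to -160.85°, crossing the antimeridian.

30.09°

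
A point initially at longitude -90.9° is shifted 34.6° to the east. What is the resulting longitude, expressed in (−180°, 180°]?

Start at -90.9°; shift +34.6° → -56.3°.
-56.3° already lies in (−180°, 180°].

-56.3°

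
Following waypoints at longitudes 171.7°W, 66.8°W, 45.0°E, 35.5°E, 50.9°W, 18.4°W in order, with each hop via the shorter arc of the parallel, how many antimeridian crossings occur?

0

Leg 1: -171.7° → -66.8°, shortest Δλ = 104.9° (east) — does not cross 180°.
Leg 2: -66.8° → +45.0°, shortest Δλ = 111.8° (east) — does not cross 180°.
Leg 3: +45.0° → +35.5°, shortest Δλ = -9.5° (west) — does not cross 180°.
Leg 4: +35.5° → -50.9°, shortest Δλ = -86.4° (west) — does not cross 180°.
Leg 5: -50.9° → -18.4°, shortest Δλ = 32.5° (east) — does not cross 180°.
Total crossings: 0.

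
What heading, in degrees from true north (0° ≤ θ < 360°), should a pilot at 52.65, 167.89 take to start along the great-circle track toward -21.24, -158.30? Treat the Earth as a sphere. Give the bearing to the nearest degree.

Δλ = -158.30 − 167.89 = -326.19°; wrapped into (−180°, 180°]: 33.81°.
θ = atan2( sin Δλ · cos φ₂ , cos φ₁ · sin φ₂ − sin φ₁ · cos φ₂ · cos Δλ )
  = atan2(0.51864, -0.83543) = 148.168° → normalised to [0°, 360°): 148.168°.

148°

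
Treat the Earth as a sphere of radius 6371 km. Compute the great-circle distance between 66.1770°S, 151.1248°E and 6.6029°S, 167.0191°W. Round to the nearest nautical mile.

3973 nmi

Δλ = -167.0191 − 151.1248 = -318.1439°; wrapped into (−180°, 180°]: 41.8561°.
Δφ = -6.6029 − -66.1770 = 59.5741°.
a = sin²(Δφ/2) + cos φ₁ · cos φ₂ · sin²(Δλ/2) = 0.297981.
c = 2·atan2(√a, √(1−a)) = 1.15487 rad → d = 6371·c ≈ 7357.67 km ≈ 3972.83 nmi.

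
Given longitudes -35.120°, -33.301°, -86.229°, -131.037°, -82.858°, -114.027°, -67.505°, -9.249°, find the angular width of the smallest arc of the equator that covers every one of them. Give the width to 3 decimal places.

121.788°

Sort the longitudes: -131.037°, -114.027°, -86.229°, -82.858°, -67.505°, -35.120°, -33.301°, -9.249°.
Eastward gaps between consecutive values (wrapping around): 17.010°, 27.798°, 3.371°, 15.353°, 32.385°, 1.819°, 24.052°, 238.212°.
Largest gap = 238.212° ⇒ minimal covering band is its complement: 360° − 238.212° = 121.788°.
Band runs from -131.037° eastward to -9.249°.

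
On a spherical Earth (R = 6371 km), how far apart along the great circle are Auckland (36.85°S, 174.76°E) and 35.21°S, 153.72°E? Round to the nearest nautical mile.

1024 nmi

Δλ = 153.72 − 174.76 = -21.04°.
Δφ = -35.21 − -36.85 = 1.64°.
a = sin²(Δφ/2) + cos φ₁ · cos φ₂ · sin²(Δλ/2) = 0.021999.
c = 2·atan2(√a, √(1−a)) = 0.29774 rad → d = 6371·c ≈ 1896.92 km ≈ 1024.25 nmi.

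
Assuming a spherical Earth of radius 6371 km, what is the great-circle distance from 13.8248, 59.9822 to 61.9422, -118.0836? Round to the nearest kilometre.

Δλ = -118.0836 − 59.9822 = -178.0658°.
Δφ = 61.9422 − 13.8248 = 48.1174°.
a = sin²(Δφ/2) + cos φ₁ · cos φ₂ · sin²(Δλ/2) = 0.622803.
c = 2·atan2(√a, √(1−a)) = 1.81894 rad → d = 6371·c ≈ 11588.47 km.

11588 km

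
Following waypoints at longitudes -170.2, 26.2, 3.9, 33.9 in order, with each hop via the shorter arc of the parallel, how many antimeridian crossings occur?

Leg 1: -170.2° → +26.2°, shortest Δλ = -163.6° (west) — crosses 180°.
Leg 2: +26.2° → +3.9°, shortest Δλ = -22.3° (west) — does not cross 180°.
Leg 3: +3.9° → +33.9°, shortest Δλ = 30.0° (east) — does not cross 180°.
Total crossings: 1.

1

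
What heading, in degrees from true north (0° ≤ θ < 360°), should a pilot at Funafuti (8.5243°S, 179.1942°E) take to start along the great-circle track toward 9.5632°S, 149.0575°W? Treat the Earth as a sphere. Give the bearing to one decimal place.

Δλ = -149.0575 − 179.1942 = -328.2517°; wrapped into (−180°, 180°]: 31.7483°.
θ = atan2( sin Δλ · cos φ₂ , cos φ₁ · sin φ₂ − sin φ₁ · cos φ₂ · cos Δλ )
  = atan2(0.51888, -0.04000) = 94.409° → normalised to [0°, 360°): 94.409°.

94.4°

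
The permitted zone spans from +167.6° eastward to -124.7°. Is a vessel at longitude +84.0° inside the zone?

No

Band width going east from +167.6° to -124.7°: ((-124.7 − 167.6) mod 360) = 67.7°.
Offset of +84.0° east of the west edge: ((84.0 − 167.6) mod 360) = 276.4°.
276.4° > 67.7° ⇒ outside.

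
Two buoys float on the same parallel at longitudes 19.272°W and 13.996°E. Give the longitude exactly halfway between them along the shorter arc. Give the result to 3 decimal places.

2.638°W

Signed shortest Δλ from -19.272° to +13.996° is +33.268°.
Midpoint longitude = -19.272° + (+33.268°)/2 = -19.272° + 16.634° = -2.638°.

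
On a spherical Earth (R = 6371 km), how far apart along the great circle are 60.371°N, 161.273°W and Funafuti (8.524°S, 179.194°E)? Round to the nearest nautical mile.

Δλ = 179.194 − -161.273 = 340.467°; wrapped into (−180°, 180°]: -19.533°.
Δφ = -8.524 − 60.371 = -68.895°.
a = sin²(Δφ/2) + cos φ₁ · cos φ₂ · sin²(Δλ/2) = 0.334030.
c = 2·atan2(√a, √(1−a)) = 1.23244 rad → d = 6371·c ≈ 7851.85 km ≈ 4239.66 nmi.

4240 nmi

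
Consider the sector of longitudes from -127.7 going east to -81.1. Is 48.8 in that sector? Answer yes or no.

Band width going east from -127.7° to -81.1°: ((-81.1 − -127.7) mod 360) = 46.6°.
Offset of +48.8° east of the west edge: ((48.8 − -127.7) mod 360) = 176.5°.
176.5° > 46.6° ⇒ outside.

No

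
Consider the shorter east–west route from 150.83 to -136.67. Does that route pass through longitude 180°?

Yes

Naïve |-136.67 − 150.83| = 287.5° > 180°, so the shorter arc goes the other way round — across 180°.
Signed shortest Δλ = ((-136.67 − 150.83 + 180) mod 360) − 180 = 72.5°.
Going east by 72.5° from +150.83° passes through 180° before reaching -136.67°.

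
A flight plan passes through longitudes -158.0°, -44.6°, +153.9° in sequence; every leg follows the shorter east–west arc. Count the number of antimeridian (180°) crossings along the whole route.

Leg 1: -158.0° → -44.6°, shortest Δλ = 113.4° (east) — does not cross 180°.
Leg 2: -44.6° → +153.9°, shortest Δλ = -161.5° (west) — crosses 180°.
Total crossings: 1.

1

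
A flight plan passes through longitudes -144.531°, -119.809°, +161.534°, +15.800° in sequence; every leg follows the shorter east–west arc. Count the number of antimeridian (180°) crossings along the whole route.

1

Leg 1: -144.531° → -119.809°, shortest Δλ = 24.722° (east) — does not cross 180°.
Leg 2: -119.809° → +161.534°, shortest Δλ = -78.657° (west) — crosses 180°.
Leg 3: +161.534° → +15.800°, shortest Δλ = -145.734° (west) — does not cross 180°.
Total crossings: 1.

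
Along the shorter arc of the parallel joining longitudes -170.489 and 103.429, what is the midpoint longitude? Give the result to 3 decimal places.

Signed shortest Δλ from -170.489° to +103.429° is -86.082°.
Midpoint longitude = -170.489° + (-86.082°)/2 = -170.489° − 43.041° = -213.530°.
Normalise into (−180°, 180°]: +146.470°.
(The naïve average (-170.489 + +103.429)/2 = -33.53° is on the wrong side of the globe.)

+146.470°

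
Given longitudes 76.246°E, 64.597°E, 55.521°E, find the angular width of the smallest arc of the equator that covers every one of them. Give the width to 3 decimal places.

Sort the longitudes: +55.521°, +64.597°, +76.246°.
Eastward gaps between consecutive values (wrapping around): 9.076°, 11.649°, 339.275°.
Largest gap = 339.275° ⇒ minimal covering band is its complement: 360° − 339.275° = 20.725°.
Band runs from +55.521° eastward to +76.246°.

20.725°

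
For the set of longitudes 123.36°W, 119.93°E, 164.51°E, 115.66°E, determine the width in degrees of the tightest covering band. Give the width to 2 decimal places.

Sort the longitudes: -123.36°, +115.66°, +119.93°, +164.51°.
Eastward gaps between consecutive values (wrapping around): 239.02°, 4.27°, 44.58°, 72.13°.
Largest gap = 239.02° ⇒ minimal covering band is its complement: 360° − 239.02° = 120.98°.
Band runs from +115.66° eastward to -123.36°, crossing the antimeridian.

120.98°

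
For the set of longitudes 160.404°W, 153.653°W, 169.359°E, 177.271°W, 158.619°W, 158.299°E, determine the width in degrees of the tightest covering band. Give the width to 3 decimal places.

48.048°

Sort the longitudes: -177.271°, -160.404°, -158.619°, -153.653°, +158.299°, +169.359°.
Eastward gaps between consecutive values (wrapping around): 16.867°, 1.785°, 4.966°, 311.952°, 11.060°, 13.370°.
Largest gap = 311.952° ⇒ minimal covering band is its complement: 360° − 311.952° = 48.048°.
Band runs from +158.299° eastward to -153.653°, crossing the antimeridian.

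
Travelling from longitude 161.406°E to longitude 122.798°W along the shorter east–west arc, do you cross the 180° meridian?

Naïve |-122.798 − 161.406| = 284.204° > 180°, so the shorter arc goes the other way round — across 180°.
Signed shortest Δλ = ((-122.798 − 161.406 + 180) mod 360) − 180 = 75.796°.
Going east by 75.796° from +161.406° passes through 180° before reaching -122.798°.

Yes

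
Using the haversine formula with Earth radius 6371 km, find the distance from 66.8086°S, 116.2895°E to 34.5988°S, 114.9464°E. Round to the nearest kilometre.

Δλ = 114.9464 − 116.2895 = -1.3431°.
Δφ = -34.5988 − -66.8086 = 32.2098°.
a = sin²(Δφ/2) + cos φ₁ · cos φ₂ · sin²(Δλ/2) = 0.076994.
c = 2·atan2(√a, √(1−a)) = 0.56233 rad → d = 6371·c ≈ 3582.63 km.

3583 km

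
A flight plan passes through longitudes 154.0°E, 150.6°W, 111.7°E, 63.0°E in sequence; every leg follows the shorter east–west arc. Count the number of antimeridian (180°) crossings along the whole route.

2

Leg 1: +154.0° → -150.6°, shortest Δλ = 55.4° (east) — crosses 180°.
Leg 2: -150.6° → +111.7°, shortest Δλ = -97.7° (west) — crosses 180°.
Leg 3: +111.7° → +63.0°, shortest Δλ = -48.7° (west) — does not cross 180°.
Total crossings: 2.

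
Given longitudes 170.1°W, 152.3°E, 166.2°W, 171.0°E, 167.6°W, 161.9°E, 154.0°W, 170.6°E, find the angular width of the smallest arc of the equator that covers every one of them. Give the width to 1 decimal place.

Sort the longitudes: -170.1°, -167.6°, -166.2°, -154.0°, +152.3°, +161.9°, +170.6°, +171.0°.
Eastward gaps between consecutive values (wrapping around): 2.5°, 1.4°, 12.2°, 306.3°, 9.6°, 8.7°, 0.4°, 18.9°.
Largest gap = 306.3° ⇒ minimal covering band is its complement: 360° − 306.3° = 53.7°.
Band runs from +152.3° eastward to -154.0°, crossing the antimeridian.

53.7°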